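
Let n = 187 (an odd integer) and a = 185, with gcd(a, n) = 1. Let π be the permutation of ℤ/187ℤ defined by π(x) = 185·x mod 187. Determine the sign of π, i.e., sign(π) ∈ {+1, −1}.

+1

Trace 67: π^k(67) = [67, 53, 81, 25, 137, 100, 174] for k=0..6.
Cycle lengths of π_185 on ℤ/187ℤ: [40, 40, 40, 40, 8, 8, 5, 5, 1]; 9 cycles in total.
n − c = 187 − 9 = 178; sign = (−1)^178 = +1.
Zolotarev: (185|187) = +1, matching the cycle-count sign.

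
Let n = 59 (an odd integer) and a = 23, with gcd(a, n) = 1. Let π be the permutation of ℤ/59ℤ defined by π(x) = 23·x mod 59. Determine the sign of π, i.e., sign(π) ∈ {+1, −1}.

-1

Orbit of 55 under x↦23x: [55, 26, 8, 7, 43, 45, 32]… (length divides ord_59(23)).
The orbit structure of x ↦ 23x mod 59: 2 orbits of sizes [58, 1].
sign(π) = (−1)^{n − #cycles} = (−1)^{59−2} = (−1)^57 = -1.
(23|59)_J = -1 (Zolotarev's lemma cross-check).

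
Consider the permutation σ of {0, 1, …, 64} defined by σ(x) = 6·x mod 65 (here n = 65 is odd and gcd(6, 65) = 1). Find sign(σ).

-1

Trace 61: π^k(61) = [61, 41, 51, 46, 16, 31, 56] for k=0..6.
Decompose π into cycles: lengths [12, 12, 12, 12, 12, 1, 1, 1, 1, 1] (10 cycles, including the fixed point 0).
With 10 cycles on 65 points, sign = (−1)^{65−10} = -1.
Via Zolotarev, sign(π_{6}) = (6|65) = -1.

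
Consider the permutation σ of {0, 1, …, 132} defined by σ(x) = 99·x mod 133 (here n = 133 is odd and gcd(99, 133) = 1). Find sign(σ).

Trace 106: π^k(106) = [106, 120, 43, 1, 99, 92, 64] for k=0..6.
Cycle lengths of π_99 on ℤ/133ℤ: [9, 9, 9, 9, 9, 9, 9, 9, 9, 9, 9, 9, 9, 9, 1, 1, 1, 1, 1, 1, 1]; 21 cycles in total.
With 21 cycles on 133 points, sign = (−1)^{133−21} = +1.

+1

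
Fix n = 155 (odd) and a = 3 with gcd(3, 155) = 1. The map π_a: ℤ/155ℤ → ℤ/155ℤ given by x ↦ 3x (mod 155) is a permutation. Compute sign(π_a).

+1

Start at x=68: 68 → 49 → 147 → 131 → 83 → 94 → 127 → … (one orbit).
Decompose π into cycles: lengths [60, 60, 30, 4, 1] (5 cycles, including the fixed point 0).
n − c = 155 − 5 = 150; sign = (−1)^150 = +1.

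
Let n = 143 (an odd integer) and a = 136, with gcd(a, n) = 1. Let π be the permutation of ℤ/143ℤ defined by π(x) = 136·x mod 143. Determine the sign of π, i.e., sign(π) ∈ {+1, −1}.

Start at x=86: 86 → 113 → 67 → 103 → 137 → 42 → 135 → … (one orbit).
Decompose π into cycles: lengths [60, 60, 12, 5, 5, 1] (6 cycles, including the fixed point 0).
With 6 cycles on 143 points, sign = (−1)^{143−6} = -1.
The Jacobi symbol (136|143) = -1 (Zolotarev) agrees.

-1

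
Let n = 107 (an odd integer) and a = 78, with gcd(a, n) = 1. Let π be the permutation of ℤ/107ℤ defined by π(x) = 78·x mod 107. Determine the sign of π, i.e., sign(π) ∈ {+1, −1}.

Trace 88: π^k(88) = [88, 16, 71, 81, 5, 69, 32] for k=0..6.
2 cycles of lengths [106, 1].
Σ(ℓ_i−1) = 107−2 = 105; sign = (−1)^105 = -1.

-1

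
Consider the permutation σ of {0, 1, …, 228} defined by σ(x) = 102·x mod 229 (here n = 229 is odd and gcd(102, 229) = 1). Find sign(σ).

Start at x=95: 95 → 72 → 16 → 29 → 210 → 123 → 180 → … (one orbit).
2 cycles of lengths [228, 1].
229 − 2 = 227 transpositions; sign(π) = (−1)^227 = -1.
The Jacobi symbol (102|229) = -1 (Zolotarev) agrees.

-1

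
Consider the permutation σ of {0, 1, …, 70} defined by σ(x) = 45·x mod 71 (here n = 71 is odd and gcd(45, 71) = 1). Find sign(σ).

Orbit of 32 under x↦45x: [32, 20, 48, 30, 1, 45, 37]… (length divides ord_71(45)).
π_45 has 11 disjoint cycles with lengths [7, 7, 7, 7, 7, 7, 7, 7, 7, 7, 1] on {0,…,70}.
sign(π) = (−1)^{n − #cycles} = (−1)^{71−11} = (−1)^60 = +1.
Zolotarev: (45|71) = +1, matching the cycle-count sign.

+1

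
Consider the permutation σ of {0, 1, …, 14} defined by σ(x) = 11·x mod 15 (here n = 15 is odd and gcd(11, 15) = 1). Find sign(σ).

Trace 11: π^k(11) = [11, 1] for k=0..1.
Cycle lengths of π_11 on ℤ/15ℤ: [2, 2, 2, 2, 2, 1, 1, 1, 1, 1]; 10 cycles in total.
n − c = 15 − 10 = 5; sign = (−1)^5 = -1.

-1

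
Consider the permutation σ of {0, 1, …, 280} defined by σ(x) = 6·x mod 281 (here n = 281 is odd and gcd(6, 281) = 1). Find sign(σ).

-1

Orbit of 88 under x↦6x: [88, 247, 77, 181, 243, 53, 37]… (length divides ord_281(6)).
Decompose π into cycles: lengths [56, 56, 56, 56, 56, 1] (6 cycles, including the fixed point 0).
sign(π) = (−1)^{n − #cycles} = (−1)^{281−6} = (−1)^275 = -1.
The Jacobi symbol (6|281) = -1 (Zolotarev) agrees.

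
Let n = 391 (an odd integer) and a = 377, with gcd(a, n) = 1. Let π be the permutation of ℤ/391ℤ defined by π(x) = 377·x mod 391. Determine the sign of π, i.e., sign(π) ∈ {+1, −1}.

-1

Orbit of 177 under x↦377x: [177, 259, 284, 325, 142, 358, 71]… (length divides ord_391(377)).
Cycle type of π: 176×2 + 16 + 11×2 + 1; total 6 cycles.
Σ(ℓ_i−1) = 391−6 = 385; sign = (−1)^385 = -1.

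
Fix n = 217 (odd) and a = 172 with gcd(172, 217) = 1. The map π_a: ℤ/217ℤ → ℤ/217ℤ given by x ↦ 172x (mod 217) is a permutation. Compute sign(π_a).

Start at x=8: 8 → 74 → 142 → 120 → 25 → 177 → 64 → … (one orbit).
Cycle type of π: 30×7 + 3×2 + 1; total 10 cycles.
217 − 10 = 207 transpositions; sign(π) = (−1)^207 = -1.
Zolotarev: (172|217) = -1, matching the cycle-count sign.

-1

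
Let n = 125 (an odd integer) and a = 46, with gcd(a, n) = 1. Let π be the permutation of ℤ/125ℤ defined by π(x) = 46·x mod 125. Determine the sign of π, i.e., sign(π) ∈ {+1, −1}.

Trace 41: π^k(41) = [41, 11, 6, 26, 71, 16, 111] for k=0..6.
Cycle type of π: 25×4 + 5×4 + 1×5; total 13 cycles.
13 cycles on 125: each ℓ→(−1)^(ℓ−1), product (−1)^112 = +1.

+1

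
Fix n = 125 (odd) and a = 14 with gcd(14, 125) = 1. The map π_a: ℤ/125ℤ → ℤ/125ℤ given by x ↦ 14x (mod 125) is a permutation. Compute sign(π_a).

+1

Trace 44: π^k(44) = [44, 116, 124, 111, 54, 6, 84] for k=0..6.
7 cycles of lengths [50, 50, 10, 10, 2, 2, 1].
n − c = 125 − 7 = 118; sign = (−1)^118 = +1.
Check: (14/125) = +1 by Zolotarev.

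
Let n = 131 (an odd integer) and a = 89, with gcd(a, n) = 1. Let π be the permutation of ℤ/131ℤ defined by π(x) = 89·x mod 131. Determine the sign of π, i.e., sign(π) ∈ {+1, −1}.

Orbit of 1 under x↦89x: [1, 89, 61, 58, 53]… (length divides ord_131(89)).
Cycle lengths of π_89 on ℤ/131ℤ: [5, 5, 5, 5, 5, 5, 5, 5, 5, 5, 5, 5, 5, 5, 5, 5, 5, 5, 5, 5, 5, 5, 5, 5, 5, 5, 1]; 27 cycles in total.
With 27 cycles on 131 points, sign = (−1)^{131−27} = +1.
Via Zolotarev, sign(π_{89}) = (89|131) = +1.

+1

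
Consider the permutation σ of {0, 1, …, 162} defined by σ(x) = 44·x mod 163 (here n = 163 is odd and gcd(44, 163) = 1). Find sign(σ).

-1

Trace 135: π^k(135) = [135, 72, 71, 27, 47, 112, 38] for k=0..6.
Decompose π into cycles: lengths [162, 1] (2 cycles, including the fixed point 0).
n − c = 163 − 2 = 161; sign = (−1)^161 = -1.
The Jacobi symbol (44|163) = -1 (Zolotarev) agrees.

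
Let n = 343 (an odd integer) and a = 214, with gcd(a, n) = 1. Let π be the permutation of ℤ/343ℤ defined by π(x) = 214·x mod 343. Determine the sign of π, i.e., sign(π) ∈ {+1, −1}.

Trace 275: π^k(275) = [275, 197, 312, 226, 1, 214, 177] for k=0..6.
Cycle lengths of π_214 on ℤ/343ℤ: [21, 21, 21, 21, 21, 21, 21, 21, 21, 21, 21, 21, 21, 21, 3, 3, 3, 3, 3, 3, 3, 3, 3, 3, 3, 3, 3, 3, 3, 3, 1]; 31 cycles in total.
sign(π) = (−1)^{n − #cycles} = (−1)^{343−31} = (−1)^312 = +1.

+1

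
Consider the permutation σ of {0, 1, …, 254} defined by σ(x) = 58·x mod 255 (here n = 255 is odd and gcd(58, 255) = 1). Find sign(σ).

+1

Trace 193: π^k(193) = [193, 229, 22, 1, 58, 49, 37] for k=0..6.
Cycle lengths of π_58 on ℤ/255ℤ: [16, 16, 16, 16, 16, 16, 16, 16, 16, 16, 16, 16, 16, 16, 16, 4, 4, 4, 1, 1, 1]; 21 cycles in total.
255 − 21 = 234 transpositions; sign(π) = (−1)^234 = +1.
The Jacobi symbol (58|255) = +1 (Zolotarev) agrees.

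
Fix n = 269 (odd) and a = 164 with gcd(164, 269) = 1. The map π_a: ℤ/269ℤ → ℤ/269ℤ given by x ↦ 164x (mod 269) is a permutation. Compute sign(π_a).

+1

Trace 62: π^k(62) = [62, 215, 21, 216, 185, 212, 67] for k=0..6.
3 cycles of lengths [134, 134, 1].
With 3 cycles on 269 points, sign = (−1)^{269−3} = +1.
Zolotarev: (164|269) = +1, matching the cycle-count sign.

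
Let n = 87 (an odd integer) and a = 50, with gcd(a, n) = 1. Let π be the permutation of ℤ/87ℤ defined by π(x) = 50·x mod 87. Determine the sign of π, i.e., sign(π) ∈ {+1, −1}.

Orbit of 41 under x↦50x: [41, 49, 14, 4, 26, 82, 11]… (length divides ord_87(50)).
5 cycles of lengths [28, 28, 28, 2, 1].
n − c = 87 − 5 = 82; sign = (−1)^82 = +1.
Check: (50/87) = +1 by Zolotarev.

+1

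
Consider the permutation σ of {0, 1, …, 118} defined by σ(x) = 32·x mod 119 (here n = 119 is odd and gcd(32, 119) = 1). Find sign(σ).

+1

Start at x=50: 50 → 53 → 30 → 8 → 18 → 100 → 106 → … (one orbit).
π_32 has 9 disjoint cycles with lengths [24, 24, 24, 24, 8, 8, 3, 3, 1] on {0,…,118}.
Σ(ℓ_i−1) = 119−9 = 110; sign = (−1)^110 = +1.
The Jacobi symbol (32|119) = +1 (Zolotarev) agrees.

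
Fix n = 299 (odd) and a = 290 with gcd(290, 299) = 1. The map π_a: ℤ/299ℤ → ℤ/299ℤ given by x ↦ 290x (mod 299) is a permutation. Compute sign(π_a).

-1

Start at x=199: 199 → 3 → 272 → 243 → 205 → 248 → 160 → … (one orbit).
Cycle type of π: 66×4 + 22 + 6×2 + 1; total 8 cycles.
n − c = 299 − 8 = 291; sign = (−1)^291 = -1.
(290|299)_J = -1 (Zolotarev's lemma cross-check).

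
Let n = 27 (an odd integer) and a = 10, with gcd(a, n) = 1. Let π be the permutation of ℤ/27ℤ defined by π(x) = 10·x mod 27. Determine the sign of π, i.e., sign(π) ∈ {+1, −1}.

Start at x=1: 1 → 10 → 19 → 1 (one orbit).
15 cycles of lengths [3, 3, 3, 3, 3, 3, 1, 1, 1, 1, 1, 1, 1, 1, 1].
Σ(ℓ_i−1) = 27−15 = 12; sign = (−1)^12 = +1.

+1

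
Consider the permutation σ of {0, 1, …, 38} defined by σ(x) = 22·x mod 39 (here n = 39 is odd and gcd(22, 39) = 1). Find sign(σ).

+1

Start at x=16: 16 → 1 → 22 → 16 (one orbit).
Cycle type of π: 3×12 + 1×3; total 15 cycles.
n − c = 39 − 15 = 24; sign = (−1)^24 = +1.
Via Zolotarev, sign(π_{22}) = (22|39) = +1.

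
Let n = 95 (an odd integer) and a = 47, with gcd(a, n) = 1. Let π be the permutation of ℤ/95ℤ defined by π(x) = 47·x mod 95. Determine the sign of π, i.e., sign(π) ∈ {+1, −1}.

Start at x=11: 11 → 42 → 74 → 58 → 66 → 62 → 64 → … (one orbit).
Cycle type of π: 36×2 + 9×2 + 4 + 1; total 6 cycles.
sign(π) = (−1)^{n − #cycles} = (−1)^{95−6} = (−1)^89 = -1.
Zolotarev: (47|95) = -1, matching the cycle-count sign.

-1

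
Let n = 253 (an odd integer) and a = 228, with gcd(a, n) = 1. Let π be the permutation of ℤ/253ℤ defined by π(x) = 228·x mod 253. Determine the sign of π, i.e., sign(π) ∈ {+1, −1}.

Orbit of 232 under x↦228x: [232, 19, 31, 237, 147, 120, 36]… (length divides ord_253(228)).
π_228 has 5 disjoint cycles with lengths [110, 110, 22, 10, 1] on {0,…,252}.
Σ(ℓ_i−1) = 253−5 = 248; sign = (−1)^248 = +1.

+1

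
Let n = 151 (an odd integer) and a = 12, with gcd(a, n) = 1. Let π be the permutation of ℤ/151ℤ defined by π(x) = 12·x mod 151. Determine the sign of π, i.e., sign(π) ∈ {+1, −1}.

Start at x=19: 19 → 77 → 18 → 65 → 25 → 149 → 127 → … (one orbit).
2 cycles of lengths [150, 1].
Σ(ℓ_i−1) = 151−2 = 149; sign = (−1)^149 = -1.

-1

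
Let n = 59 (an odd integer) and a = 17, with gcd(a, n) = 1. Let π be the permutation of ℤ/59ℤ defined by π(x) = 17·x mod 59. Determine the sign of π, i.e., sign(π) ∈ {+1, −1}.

Orbit of 57 under x↦17x: [57, 25, 12, 27, 46, 15, 19]… (length divides ord_59(17)).
Cycle type of π: 29×2 + 1; total 3 cycles.
sign(π) = (−1)^{n − #cycles} = (−1)^{59−3} = (−1)^56 = +1.
Check: (17/59) = +1 by Zolotarev.

+1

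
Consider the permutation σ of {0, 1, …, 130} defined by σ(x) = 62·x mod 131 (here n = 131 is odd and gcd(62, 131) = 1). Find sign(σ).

Trace 1: π^k(1) = [1, 62, 45, 39, 60, 52, 80] for k=0..6.
π_62 has 11 disjoint cycles with lengths [13, 13, 13, 13, 13, 13, 13, 13, 13, 13, 1] on {0,…,130}.
Σ(ℓ_i−1) = 131−11 = 120; sign = (−1)^120 = +1.

+1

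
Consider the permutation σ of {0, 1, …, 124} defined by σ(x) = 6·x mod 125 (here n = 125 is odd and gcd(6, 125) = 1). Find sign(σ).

+1

Trace 1: π^k(1) = [1, 6, 36, 91, 46, 26, 31] for k=0..6.
Decompose π into cycles: lengths [25, 25, 25, 25, 5, 5, 5, 5, 1, 1, 1, 1, 1] (13 cycles, including the fixed point 0).
n − c = 125 − 13 = 112; sign = (−1)^112 = +1.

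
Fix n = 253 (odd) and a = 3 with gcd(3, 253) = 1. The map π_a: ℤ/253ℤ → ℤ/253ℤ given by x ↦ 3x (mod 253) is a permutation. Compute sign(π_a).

+1

Trace 246: π^k(246) = [246, 232, 190, 64, 192, 70, 210] for k=0..6.
π_3 has 9 disjoint cycles with lengths [55, 55, 55, 55, 11, 11, 5, 5, 1] on {0,…,252}.
sign(π) = (−1)^{n − #cycles} = (−1)^{253−9} = (−1)^244 = +1.
The Jacobi symbol (3|253) = +1 (Zolotarev) agrees.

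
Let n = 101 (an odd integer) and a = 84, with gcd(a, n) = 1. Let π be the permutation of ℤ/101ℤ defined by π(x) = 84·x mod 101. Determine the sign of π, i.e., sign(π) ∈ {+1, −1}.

Orbit of 36 under x↦84x: [36, 95, 1, 84, 87]… (length divides ord_101(84)).
Decompose π into cycles: lengths [5, 5, 5, 5, 5, 5, 5, 5, 5, 5, 5, 5, 5, 5, 5, 5, 5, 5, 5, 5, 1] (21 cycles, including the fixed point 0).
n − c = 101 − 21 = 80; sign = (−1)^80 = +1.

+1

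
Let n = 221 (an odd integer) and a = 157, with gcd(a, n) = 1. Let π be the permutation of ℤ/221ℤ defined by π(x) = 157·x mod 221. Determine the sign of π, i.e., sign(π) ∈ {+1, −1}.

Start at x=183: 183 → 1 → 157 → 118 → 183 (one orbit).
Cycle type of π: 4×52 + 1×13; total 65 cycles.
With 65 cycles on 221 points, sign = (−1)^{221−65} = +1.

+1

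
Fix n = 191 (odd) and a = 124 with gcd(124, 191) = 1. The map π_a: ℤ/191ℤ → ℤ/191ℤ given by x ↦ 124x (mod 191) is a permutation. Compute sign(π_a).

-1

Orbit of 39 under x↦124x: [39, 61, 115, 126, 153, 63, 172]… (length divides ord_191(124)).
Cycle type of π: 190 + 1; total 2 cycles.
With 2 cycles on 191 points, sign = (−1)^{191−2} = -1.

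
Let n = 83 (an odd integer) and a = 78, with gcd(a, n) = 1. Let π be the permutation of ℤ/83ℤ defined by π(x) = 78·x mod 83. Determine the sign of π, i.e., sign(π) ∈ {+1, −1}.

+1

Orbit of 70 under x↦78x: [70, 65, 7, 48, 9, 38, 59]… (length divides ord_83(78)).
The orbit structure of x ↦ 78x mod 83: 3 orbits of sizes [41, 41, 1].
83 − 3 = 80 transpositions; sign(π) = (−1)^80 = +1.
(78|83)_J = +1 (Zolotarev's lemma cross-check).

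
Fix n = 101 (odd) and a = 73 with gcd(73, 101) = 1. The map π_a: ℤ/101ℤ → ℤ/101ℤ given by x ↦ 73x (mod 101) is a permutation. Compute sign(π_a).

Orbit of 31 under x↦73x: [31, 41, 64, 26, 80, 83, 100]… (length divides ord_101(73)).
Cycle type of π: 100 + 1; total 2 cycles.
n − c = 101 − 2 = 99; sign = (−1)^99 = -1.
Zolotarev: (73|101) = -1, matching the cycle-count sign.

-1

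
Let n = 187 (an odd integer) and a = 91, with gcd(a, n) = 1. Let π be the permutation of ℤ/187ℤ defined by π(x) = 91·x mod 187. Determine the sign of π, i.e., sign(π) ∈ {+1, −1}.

Start at x=26: 26 → 122 → 69 → 108 → 104 → 114 → 89 → … (one orbit).
Cycle lengths of π_91 on ℤ/187ℤ: [80, 80, 16, 5, 5, 1]; 6 cycles in total.
187 − 6 = 181 transpositions; sign(π) = (−1)^181 = -1.

-1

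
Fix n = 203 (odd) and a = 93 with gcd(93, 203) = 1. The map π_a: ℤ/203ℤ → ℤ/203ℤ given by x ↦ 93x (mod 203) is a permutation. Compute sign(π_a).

+1

Orbit of 53 under x↦93x: [53, 57, 23, 109, 190, 9, 25]… (length divides ord_203(93)).
The orbit structure of x ↦ 93x mod 203: 9 orbits of sizes [42, 42, 42, 42, 14, 14, 3, 3, 1].
Σ(ℓ_i−1) = 203−9 = 194; sign = (−1)^194 = +1.
(93|203)_J = +1 (Zolotarev's lemma cross-check).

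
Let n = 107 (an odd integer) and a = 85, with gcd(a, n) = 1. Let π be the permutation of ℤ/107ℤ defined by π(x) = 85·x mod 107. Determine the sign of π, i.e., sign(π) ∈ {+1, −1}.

Trace 12: π^k(12) = [12, 57, 30, 89, 75, 62, 27] for k=0..6.
π_85 has 3 disjoint cycles with lengths [53, 53, 1] on {0,…,106}.
107 − 3 = 104 transpositions; sign(π) = (−1)^104 = +1.
Zolotarev: (85|107) = +1, matching the cycle-count sign.

+1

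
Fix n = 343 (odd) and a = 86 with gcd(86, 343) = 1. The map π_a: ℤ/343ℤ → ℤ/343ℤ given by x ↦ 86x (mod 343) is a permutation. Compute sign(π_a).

+1

Orbit of 277 under x↦86x: [277, 155, 296, 74, 190, 219, 312]… (length divides ord_343(86)).
7 cycles of lengths [147, 147, 21, 21, 3, 3, 1].
343 − 7 = 336 transpositions; sign(π) = (−1)^336 = +1.
The Jacobi symbol (86|343) = +1 (Zolotarev) agrees.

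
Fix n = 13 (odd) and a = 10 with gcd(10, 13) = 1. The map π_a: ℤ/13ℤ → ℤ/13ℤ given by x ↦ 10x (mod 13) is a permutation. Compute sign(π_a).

Orbit of 10 under x↦10x: [10, 9, 12, 3, 4, 1]… (length divides ord_13(10)).
3 cycles of lengths [6, 6, 1].
n − c = 13 − 3 = 10; sign = (−1)^10 = +1.

+1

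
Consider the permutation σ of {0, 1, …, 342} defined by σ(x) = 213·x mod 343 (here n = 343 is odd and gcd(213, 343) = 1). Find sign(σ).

-1

Orbit of 302 under x↦213x: [302, 185, 303, 55, 53, 313, 127]… (length divides ord_343(213)).
Cycle type of π: 294 + 42 + 6 + 1; total 4 cycles.
4 cycles on 343: each ℓ→(−1)^(ℓ−1), product (−1)^339 = -1.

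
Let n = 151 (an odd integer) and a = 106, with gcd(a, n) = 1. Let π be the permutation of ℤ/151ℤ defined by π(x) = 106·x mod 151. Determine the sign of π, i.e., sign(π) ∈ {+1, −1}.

Orbit of 32 under x↦106x: [32, 70, 21, 112, 94, 149, 90]… (length divides ord_151(106)).
Decompose π into cycles: lengths [150, 1] (2 cycles, including the fixed point 0).
With 2 cycles on 151 points, sign = (−1)^{151−2} = -1.
Check: (106/151) = -1 by Zolotarev.

-1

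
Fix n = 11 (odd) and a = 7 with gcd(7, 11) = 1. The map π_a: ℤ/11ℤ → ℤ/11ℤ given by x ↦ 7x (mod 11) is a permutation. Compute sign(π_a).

-1

Trace 7: π^k(7) = [7, 5, 2, 3, 10, 4, 6] for k=0..6.
Decompose π into cycles: lengths [10, 1] (2 cycles, including the fixed point 0).
n − c = 11 − 2 = 9; sign = (−1)^9 = -1.
Via Zolotarev, sign(π_{7}) = (7|11) = -1.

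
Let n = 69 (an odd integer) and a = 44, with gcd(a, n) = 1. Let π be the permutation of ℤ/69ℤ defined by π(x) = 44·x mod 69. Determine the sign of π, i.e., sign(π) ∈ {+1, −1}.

Orbit of 20 under x↦44x: [20, 52, 11, 1, 44, 4, 38]… (length divides ord_69(44)).
Decompose π into cycles: lengths [22, 22, 22, 2, 1] (5 cycles, including the fixed point 0).
sign(π) = (−1)^{n − #cycles} = (−1)^{69−5} = (−1)^64 = +1.
Check: (44/69) = +1 by Zolotarev.

+1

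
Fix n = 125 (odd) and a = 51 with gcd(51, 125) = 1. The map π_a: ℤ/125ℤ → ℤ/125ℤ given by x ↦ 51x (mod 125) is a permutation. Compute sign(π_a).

+1

Trace 1: π^k(1) = [1, 51, 101, 26, 76] for k=0..4.
Cycle type of π: 5×20 + 1×25; total 45 cycles.
45 cycles on 125: each ℓ→(−1)^(ℓ−1), product (−1)^80 = +1.
(51|125)_J = +1 (Zolotarev's lemma cross-check).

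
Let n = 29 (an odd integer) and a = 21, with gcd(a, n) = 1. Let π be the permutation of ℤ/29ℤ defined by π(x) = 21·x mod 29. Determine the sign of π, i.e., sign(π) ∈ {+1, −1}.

-1

Trace 20: π^k(20) = [20, 14, 4, 26, 24, 11, 28] for k=0..6.
Decompose π into cycles: lengths [28, 1] (2 cycles, including the fixed point 0).
29 − 2 = 27 transpositions; sign(π) = (−1)^27 = -1.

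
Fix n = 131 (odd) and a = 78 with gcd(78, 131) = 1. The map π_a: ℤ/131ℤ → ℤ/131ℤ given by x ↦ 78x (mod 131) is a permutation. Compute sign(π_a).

-1

Orbit of 73 under x↦78x: [73, 61, 42, 1, 78, 58, 70]… (length divides ord_131(78)).
The orbit structure of x ↦ 78x mod 131: 14 orbits of sizes [10, 10, 10, 10, 10, 10, 10, 10, 10, 10, 10, 10, 10, 1].
131 − 14 = 117 transpositions; sign(π) = (−1)^117 = -1.
Zolotarev: (78|131) = -1, matching the cycle-count sign.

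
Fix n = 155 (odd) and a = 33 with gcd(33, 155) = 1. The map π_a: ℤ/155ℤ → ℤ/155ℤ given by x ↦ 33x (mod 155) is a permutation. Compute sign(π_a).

Start at x=2: 2 → 66 → 8 → 109 → 32 → 126 → 128 → … (one orbit).
Cycle type of π: 20×6 + 5×6 + 4 + 1; total 14 cycles.
sign(π) = (−1)^{n − #cycles} = (−1)^{155−14} = (−1)^141 = -1.
Zolotarev: (33|155) = -1, matching the cycle-count sign.

-1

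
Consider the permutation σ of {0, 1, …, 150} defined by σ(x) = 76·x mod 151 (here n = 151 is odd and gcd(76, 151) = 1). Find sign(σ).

Orbit of 19 under x↦76x: [19, 85, 118, 59, 105, 128, 64]… (length divides ord_151(76)).
Cycle type of π: 15×10 + 1; total 11 cycles.
Σ(ℓ_i−1) = 151−11 = 140; sign = (−1)^140 = +1.
Zolotarev: (76|151) = +1, matching the cycle-count sign.

+1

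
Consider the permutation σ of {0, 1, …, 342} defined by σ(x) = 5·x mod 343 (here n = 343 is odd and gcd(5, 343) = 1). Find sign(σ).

-1

Orbit of 188 under x↦5x: [188, 254, 241, 176, 194, 284, 48]… (length divides ord_343(5)).
π_5 has 4 disjoint cycles with lengths [294, 42, 6, 1] on {0,…,342}.
sign(π) = (−1)^{n − #cycles} = (−1)^{343−4} = (−1)^339 = -1.
(5|343)_J = -1 (Zolotarev's lemma cross-check).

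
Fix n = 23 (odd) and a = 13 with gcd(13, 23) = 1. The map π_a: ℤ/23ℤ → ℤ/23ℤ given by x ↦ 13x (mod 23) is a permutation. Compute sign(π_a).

Trace 6: π^k(6) = [6, 9, 2, 3, 16, 1, 13] for k=0..6.
π_13 has 3 disjoint cycles with lengths [11, 11, 1] on {0,…,22}.
With 3 cycles on 23 points, sign = (−1)^{23−3} = +1.

+1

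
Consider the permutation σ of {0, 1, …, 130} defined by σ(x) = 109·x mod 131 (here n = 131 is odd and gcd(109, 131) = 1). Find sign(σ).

Orbit of 65 under x↦109x: [65, 11, 20, 84, 117, 46, 36]… (length divides ord_131(109)).
The orbit structure of x ↦ 109x mod 131: 3 orbits of sizes [65, 65, 1].
131 − 3 = 128 transpositions; sign(π) = (−1)^128 = +1.

+1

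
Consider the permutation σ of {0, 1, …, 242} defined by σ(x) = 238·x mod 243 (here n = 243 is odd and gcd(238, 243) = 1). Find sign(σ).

+1

Start at x=166: 166 → 142 → 19 → 148 → 232 → 55 → 211 → … (one orbit).
Decompose π into cycles: lengths [81, 81, 27, 27, 9, 9, 3, 3, 1, 1, 1] (11 cycles, including the fixed point 0).
243 − 11 = 232 transpositions; sign(π) = (−1)^232 = +1.
(238|243)_J = +1 (Zolotarev's lemma cross-check).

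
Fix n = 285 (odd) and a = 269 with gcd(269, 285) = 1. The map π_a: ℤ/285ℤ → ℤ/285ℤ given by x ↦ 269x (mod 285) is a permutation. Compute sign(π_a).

+1

Trace 29: π^k(29) = [29, 106, 14, 61, 164, 226, 89] for k=0..6.
23 cycles of lengths [18, 18, 18, 18, 18, 18, 18, 18, 18, 18, 18, 18, 18, 18, 18, 2, 2, 2, 2, 2, 2, 2, 1].
23 cycles on 285: each ℓ→(−1)^(ℓ−1), product (−1)^262 = +1.
Via Zolotarev, sign(π_{269}) = (269|285) = +1.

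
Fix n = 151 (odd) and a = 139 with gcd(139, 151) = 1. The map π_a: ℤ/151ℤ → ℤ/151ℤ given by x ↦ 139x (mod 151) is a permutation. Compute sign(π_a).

Start at x=64: 64 → 138 → 5 → 91 → 116 → 118 → 94 → … (one orbit).
The orbit structure of x ↦ 139x mod 151: 3 orbits of sizes [75, 75, 1].
3 cycles on 151: each ℓ→(−1)^(ℓ−1), product (−1)^148 = +1.

+1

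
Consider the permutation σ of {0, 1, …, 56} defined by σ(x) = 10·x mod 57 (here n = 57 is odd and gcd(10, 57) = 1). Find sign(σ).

Start at x=16: 16 → 46 → 4 → 40 → 1 → 10 → 43 → … (one orbit).
The orbit structure of x ↦ 10x mod 57: 6 orbits of sizes [18, 18, 18, 1, 1, 1].
6 cycles on 57: each ℓ→(−1)^(ℓ−1), product (−1)^51 = -1.

-1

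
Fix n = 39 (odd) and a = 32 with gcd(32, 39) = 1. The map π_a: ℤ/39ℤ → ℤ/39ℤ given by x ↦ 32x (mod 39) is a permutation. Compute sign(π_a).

+1

Orbit of 1 under x↦32x: [1, 32, 10, 8, 22, 2, 25]… (length divides ord_39(32)).
Cycle type of π: 12×3 + 2 + 1; total 5 cycles.
Σ(ℓ_i−1) = 39−5 = 34; sign = (−1)^34 = +1.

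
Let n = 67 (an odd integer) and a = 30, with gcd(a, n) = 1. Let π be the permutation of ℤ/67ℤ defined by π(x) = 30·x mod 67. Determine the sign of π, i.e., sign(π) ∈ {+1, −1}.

Orbit of 1 under x↦30x: [1, 30, 29, 66, 37, 38]… (length divides ord_67(30)).
Cycle lengths of π_30 on ℤ/67ℤ: [6, 6, 6, 6, 6, 6, 6, 6, 6, 6, 6, 1]; 12 cycles in total.
sign(π) = (−1)^{n − #cycles} = (−1)^{67−12} = (−1)^55 = -1.

-1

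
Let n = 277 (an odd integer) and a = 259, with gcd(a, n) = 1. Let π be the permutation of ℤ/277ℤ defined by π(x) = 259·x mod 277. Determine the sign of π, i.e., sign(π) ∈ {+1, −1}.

Orbit of 274 under x↦259x: [274, 54, 136, 45, 21, 176, 156]… (length divides ord_277(259)).
The orbit structure of x ↦ 259x mod 277: 2 orbits of sizes [276, 1].
n − c = 277 − 2 = 275; sign = (−1)^275 = -1.

-1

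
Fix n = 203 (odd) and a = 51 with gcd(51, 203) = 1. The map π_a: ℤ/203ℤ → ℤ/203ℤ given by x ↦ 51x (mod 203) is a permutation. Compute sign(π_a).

+1

Start at x=179: 179 → 197 → 100 → 25 → 57 → 65 → 67 → … (one orbit).
Decompose π into cycles: lengths [42, 42, 42, 42, 14, 14, 3, 3, 1] (9 cycles, including the fixed point 0).
sign(π) = (−1)^{n − #cycles} = (−1)^{203−9} = (−1)^194 = +1.
(51|203)_J = +1 (Zolotarev's lemma cross-check).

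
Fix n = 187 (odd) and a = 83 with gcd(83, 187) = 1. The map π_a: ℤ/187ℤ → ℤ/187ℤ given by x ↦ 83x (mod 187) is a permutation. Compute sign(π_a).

-1

Start at x=32: 32 → 38 → 162 → 169 → 2 → 166 → 127 → … (one orbit).
The orbit structure of x ↦ 83x mod 187: 8 orbits of sizes [40, 40, 40, 40, 10, 8, 8, 1].
Σ(ℓ_i−1) = 187−8 = 179; sign = (−1)^179 = -1.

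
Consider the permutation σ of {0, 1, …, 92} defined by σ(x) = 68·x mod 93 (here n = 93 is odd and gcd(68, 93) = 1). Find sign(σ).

Trace 26: π^k(26) = [26, 1, 68, 67, 92, 25] for k=0..5.
Cycle type of π: 6×15 + 2 + 1; total 17 cycles.
93 − 17 = 76 transpositions; sign(π) = (−1)^76 = +1.
(68|93)_J = +1 (Zolotarev's lemma cross-check).

+1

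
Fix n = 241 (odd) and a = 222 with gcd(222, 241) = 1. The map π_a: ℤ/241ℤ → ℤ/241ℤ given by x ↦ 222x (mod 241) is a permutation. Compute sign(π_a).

Orbit of 22 under x↦222x: [22, 64, 230, 209, 126, 16, 178]… (length divides ord_241(222)).
Decompose π into cycles: lengths [48, 48, 48, 48, 48, 1] (6 cycles, including the fixed point 0).
Σ(ℓ_i−1) = 241−6 = 235; sign = (−1)^235 = -1.
Via Zolotarev, sign(π_{222}) = (222|241) = -1.

-1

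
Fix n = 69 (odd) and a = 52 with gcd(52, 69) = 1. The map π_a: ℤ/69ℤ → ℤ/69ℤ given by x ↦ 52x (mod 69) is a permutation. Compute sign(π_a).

+1

Trace 55: π^k(55) = [55, 31, 25, 58, 49, 64, 16] for k=0..6.
Cycle lengths of π_52 on ℤ/69ℤ: [11, 11, 11, 11, 11, 11, 1, 1, 1]; 9 cycles in total.
9 cycles on 69: each ℓ→(−1)^(ℓ−1), product (−1)^60 = +1.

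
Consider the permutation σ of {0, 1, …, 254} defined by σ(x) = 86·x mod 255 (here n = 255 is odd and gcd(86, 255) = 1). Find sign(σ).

-1

Orbit of 86 under x↦86x: [86, 1]… (length divides ord_255(86)).
The orbit structure of x ↦ 86x mod 255: 170 orbits of sizes [2, 2, 2, 2, 2, 2, 2, 2, 2, 2, 2, 2, 2, 2, 2, 2, 2, 2, 2, 2, 2, 2, 2, 2, 2, 2, 2, 2, 2, 2, 2, 2, 2, 2, 2, 2, 2, 2, 2, 2, 2, 2, 2, 2, 2, 2, 2, 2, 2, 2, 2, 2, 2, 2, 2, 2, 2, 2, 2, 2, 2, 2, 2, 2, 2, 2, 2, 2, 2, 2, 2, 2, 2, 2, 2, 2, 2, 2, 2, 2, 2, 2, 2, 2, 2, 1, 1, 1, 1, 1, 1, 1, 1, 1, 1, 1, 1, 1, 1, 1, 1, 1, 1, 1, 1, 1, 1, 1, 1, 1, 1, 1, 1, 1, 1, 1, 1, 1, 1, 1, 1, 1, 1, 1, 1, 1, 1, 1, 1, 1, 1, 1, 1, 1, 1, 1, 1, 1, 1, 1, 1, 1, 1, 1, 1, 1, 1, 1, 1, 1, 1, 1, 1, 1, 1, 1, 1, 1, 1, 1, 1, 1, 1, 1, 1, 1, 1, 1, 1, 1].
255 − 170 = 85 transpositions; sign(π) = (−1)^85 = -1.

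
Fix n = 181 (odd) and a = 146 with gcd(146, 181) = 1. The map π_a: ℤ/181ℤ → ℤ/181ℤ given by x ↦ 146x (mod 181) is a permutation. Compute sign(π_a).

-1

Start at x=31: 31 → 1 → 146 → 139 → 22 → 135 → 162 → … (one orbit).
Decompose π into cycles: lengths [20, 20, 20, 20, 20, 20, 20, 20, 20, 1] (10 cycles, including the fixed point 0).
181 − 10 = 171 transpositions; sign(π) = (−1)^171 = -1.
Via Zolotarev, sign(π_{146}) = (146|181) = -1.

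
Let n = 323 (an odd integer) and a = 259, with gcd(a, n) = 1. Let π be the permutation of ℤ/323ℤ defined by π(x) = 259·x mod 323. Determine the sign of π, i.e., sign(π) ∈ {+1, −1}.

Orbit of 273 under x↦259x: [273, 293, 305, 183, 239, 208, 254]… (length divides ord_323(259)).
Cycle lengths of π_259 on ℤ/323ℤ: [12, 12, 12, 12, 12, 12, 12, 12, 12, 12, 12, 12, 12, 12, 12, 12, 12, 12, 12, 12, 12, 12, 12, 12, 6, 6, 6, 4, 4, 4, 4, 1]; 32 cycles in total.
32 cycles on 323: each ℓ→(−1)^(ℓ−1), product (−1)^291 = -1.
(259|323)_J = -1 (Zolotarev's lemma cross-check).

-1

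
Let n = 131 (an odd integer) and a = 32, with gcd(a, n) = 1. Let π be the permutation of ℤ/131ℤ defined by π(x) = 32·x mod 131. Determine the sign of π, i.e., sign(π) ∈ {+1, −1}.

Start at x=113: 113 → 79 → 39 → 69 → 112 → 47 → 63 → … (one orbit).
π_32 has 6 disjoint cycles with lengths [26, 26, 26, 26, 26, 1] on {0,…,130}.
sign(π) = (−1)^{n − #cycles} = (−1)^{131−6} = (−1)^125 = -1.

-1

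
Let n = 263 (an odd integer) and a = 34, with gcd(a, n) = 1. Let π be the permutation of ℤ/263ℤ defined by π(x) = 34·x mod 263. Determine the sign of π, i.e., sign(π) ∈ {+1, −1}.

Trace 129: π^k(129) = [129, 178, 3, 102, 49, 88, 99] for k=0..6.
Cycle type of π: 131×2 + 1; total 3 cycles.
3 cycles on 263: each ℓ→(−1)^(ℓ−1), product (−1)^260 = +1.
Via Zolotarev, sign(π_{34}) = (34|263) = +1.

+1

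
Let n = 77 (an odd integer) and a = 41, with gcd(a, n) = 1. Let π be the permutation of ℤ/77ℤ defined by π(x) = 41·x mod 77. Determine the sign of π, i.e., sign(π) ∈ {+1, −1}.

Start at x=36: 36 → 13 → 71 → 62 → 1 → 41 → 64 → … (one orbit).
Cycle type of π: 10×7 + 2×3 + 1; total 11 cycles.
11 cycles on 77: each ℓ→(−1)^(ℓ−1), product (−1)^66 = +1.
Check: (41/77) = +1 by Zolotarev.

+1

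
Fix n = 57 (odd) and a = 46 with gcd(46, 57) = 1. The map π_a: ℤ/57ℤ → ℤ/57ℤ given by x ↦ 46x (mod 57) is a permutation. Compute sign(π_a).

-1

Orbit of 31 under x↦46x: [31, 1, 46, 7, 37, 49]… (length divides ord_57(46)).
The orbit structure of x ↦ 46x mod 57: 12 orbits of sizes [6, 6, 6, 6, 6, 6, 6, 6, 6, 1, 1, 1].
12 cycles on 57: each ℓ→(−1)^(ℓ−1), product (−1)^45 = -1.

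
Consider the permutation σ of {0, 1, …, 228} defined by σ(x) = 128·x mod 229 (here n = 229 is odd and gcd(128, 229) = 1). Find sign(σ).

Trace 64: π^k(64) = [64, 177, 214, 141, 186, 221, 121] for k=0..6.
Cycle lengths of π_128 on ℤ/229ℤ: [76, 76, 76, 1]; 4 cycles in total.
n − c = 229 − 4 = 225; sign = (−1)^225 = -1.

-1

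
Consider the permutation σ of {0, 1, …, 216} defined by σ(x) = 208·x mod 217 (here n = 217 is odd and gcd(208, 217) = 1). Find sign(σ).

+1

Trace 78: π^k(78) = [78, 166, 25, 209, 72, 3, 190] for k=0..6.
π_208 has 9 disjoint cycles with lengths [30, 30, 30, 30, 30, 30, 30, 6, 1] on {0,…,216}.
sign(π) = (−1)^{n − #cycles} = (−1)^{217−9} = (−1)^208 = +1.
Via Zolotarev, sign(π_{208}) = (208|217) = +1.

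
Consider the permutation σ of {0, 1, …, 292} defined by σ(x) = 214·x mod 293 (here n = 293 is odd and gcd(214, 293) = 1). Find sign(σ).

-1

Trace 251: π^k(251) = [251, 95, 113, 156, 275, 250, 174] for k=0..6.
Cycle lengths of π_214 on ℤ/293ℤ: [292, 1]; 2 cycles in total.
n − c = 293 − 2 = 291; sign = (−1)^291 = -1.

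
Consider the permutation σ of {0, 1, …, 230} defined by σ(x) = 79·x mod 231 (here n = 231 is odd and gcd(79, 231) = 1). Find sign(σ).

-1

Orbit of 37 under x↦79x: [37, 151, 148, 142, 130, 106, 58]… (length divides ord_231(79)).
Cycle lengths of π_79 on ℤ/231ℤ: [30, 30, 30, 30, 30, 30, 10, 10, 10, 3, 3, 3, 3, 3, 3, 1, 1, 1]; 18 cycles in total.
18 cycles on 231: each ℓ→(−1)^(ℓ−1), product (−1)^213 = -1.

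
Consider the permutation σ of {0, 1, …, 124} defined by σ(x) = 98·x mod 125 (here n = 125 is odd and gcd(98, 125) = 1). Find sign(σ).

-1

Start at x=4: 4 → 17 → 41 → 18 → 14 → 122 → 81 → … (one orbit).
Decompose π into cycles: lengths [100, 20, 4, 1] (4 cycles, including the fixed point 0).
4 cycles on 125: each ℓ→(−1)^(ℓ−1), product (−1)^121 = -1.
Check: (98/125) = -1 by Zolotarev.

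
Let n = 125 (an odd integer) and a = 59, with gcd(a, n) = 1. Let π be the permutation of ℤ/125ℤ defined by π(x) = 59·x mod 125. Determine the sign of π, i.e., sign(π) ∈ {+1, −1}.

+1

Trace 44: π^k(44) = [44, 96, 39, 51, 9, 31, 79] for k=0..6.
Cycle lengths of π_59 on ℤ/125ℤ: [50, 50, 10, 10, 2, 2, 1]; 7 cycles in total.
With 7 cycles on 125 points, sign = (−1)^{125−7} = +1.
Zolotarev: (59|125) = +1, matching the cycle-count sign.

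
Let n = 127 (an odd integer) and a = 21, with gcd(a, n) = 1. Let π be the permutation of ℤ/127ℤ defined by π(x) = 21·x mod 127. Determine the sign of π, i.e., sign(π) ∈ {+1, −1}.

+1

Trace 82: π^k(82) = [82, 71, 94, 69, 52, 76, 72] for k=0..6.
The orbit structure of x ↦ 21x mod 127: 3 orbits of sizes [63, 63, 1].
Σ(ℓ_i−1) = 127−3 = 124; sign = (−1)^124 = +1.
The Jacobi symbol (21|127) = +1 (Zolotarev) agrees.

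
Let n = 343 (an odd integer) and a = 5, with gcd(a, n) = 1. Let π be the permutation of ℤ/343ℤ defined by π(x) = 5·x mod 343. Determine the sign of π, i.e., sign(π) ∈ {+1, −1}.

Orbit of 103 under x↦5x: [103, 172, 174, 184, 234, 141, 19]… (length divides ord_343(5)).
The orbit structure of x ↦ 5x mod 343: 4 orbits of sizes [294, 42, 6, 1].
4 cycles on 343: each ℓ→(−1)^(ℓ−1), product (−1)^339 = -1.
Check: (5/343) = -1 by Zolotarev.

-1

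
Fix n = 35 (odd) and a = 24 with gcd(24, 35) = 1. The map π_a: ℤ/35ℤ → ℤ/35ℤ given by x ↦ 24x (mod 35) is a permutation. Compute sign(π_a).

Start at x=1: 1 → 24 → 16 → 34 → 11 → 19 → 1 (one orbit).
Cycle type of π: 6×5 + 2×2 + 1; total 8 cycles.
8 cycles on 35: each ℓ→(−1)^(ℓ−1), product (−1)^27 = -1.
(24|35)_J = -1 (Zolotarev's lemma cross-check).

-1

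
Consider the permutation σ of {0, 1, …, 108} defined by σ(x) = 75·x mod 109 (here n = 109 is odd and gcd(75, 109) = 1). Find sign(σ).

+1

Orbit of 27 under x↦75x: [27, 63, 38, 16, 1, 75, 66]… (length divides ord_109(75)).
π_75 has 13 disjoint cycles with lengths [9, 9, 9, 9, 9, 9, 9, 9, 9, 9, 9, 9, 1] on {0,…,108}.
13 cycles on 109: each ℓ→(−1)^(ℓ−1), product (−1)^96 = +1.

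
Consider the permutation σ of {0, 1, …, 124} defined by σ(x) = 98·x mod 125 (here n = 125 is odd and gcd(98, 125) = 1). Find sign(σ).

-1

Trace 84: π^k(84) = [84, 107, 111, 3, 44, 62, 76] for k=0..6.
4 cycles of lengths [100, 20, 4, 1].
125 − 4 = 121 transpositions; sign(π) = (−1)^121 = -1.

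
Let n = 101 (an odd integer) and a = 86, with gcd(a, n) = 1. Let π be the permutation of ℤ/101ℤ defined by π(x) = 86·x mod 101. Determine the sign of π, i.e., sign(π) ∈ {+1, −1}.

Orbit of 34 under x↦86x: [34, 96, 75, 87, 8, 82, 83]… (length divides ord_101(86)).
The orbit structure of x ↦ 86x mod 101: 2 orbits of sizes [100, 1].
101 − 2 = 99 transpositions; sign(π) = (−1)^99 = -1.
Via Zolotarev, sign(π_{86}) = (86|101) = -1.

-1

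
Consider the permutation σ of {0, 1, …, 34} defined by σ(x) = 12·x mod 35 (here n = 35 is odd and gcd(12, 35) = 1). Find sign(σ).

Orbit of 13 under x↦12x: [13, 16, 17, 29, 33, 11, 27]… (length divides ord_35(12)).
Cycle type of π: 12×2 + 6 + 4 + 1; total 5 cycles.
sign(π) = (−1)^{n − #cycles} = (−1)^{35−5} = (−1)^30 = +1.

+1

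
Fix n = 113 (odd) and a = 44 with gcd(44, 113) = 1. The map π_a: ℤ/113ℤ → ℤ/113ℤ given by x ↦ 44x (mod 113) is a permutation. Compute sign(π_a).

+1

Start at x=95: 95 → 112 → 69 → 98 → 18 → 1 → 44 → … (one orbit).
The orbit structure of x ↦ 44x mod 113: 15 orbits of sizes [8, 8, 8, 8, 8, 8, 8, 8, 8, 8, 8, 8, 8, 8, 1].
Σ(ℓ_i−1) = 113−15 = 98; sign = (−1)^98 = +1.
Via Zolotarev, sign(π_{44}) = (44|113) = +1.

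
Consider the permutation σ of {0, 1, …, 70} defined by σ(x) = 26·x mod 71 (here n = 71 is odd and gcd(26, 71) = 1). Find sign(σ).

Trace 70: π^k(70) = [70, 45, 34, 32, 51, 48, 41] for k=0..6.
Cycle type of π: 14×5 + 1; total 6 cycles.
Σ(ℓ_i−1) = 71−6 = 65; sign = (−1)^65 = -1.
Check: (26/71) = -1 by Zolotarev.

-1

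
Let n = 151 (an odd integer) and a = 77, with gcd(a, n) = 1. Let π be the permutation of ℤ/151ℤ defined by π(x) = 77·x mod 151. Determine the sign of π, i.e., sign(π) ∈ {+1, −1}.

Start at x=20: 20 → 30 → 45 → 143 → 139 → 133 → 124 → … (one orbit).
2 cycles of lengths [150, 1].
151 − 2 = 149 transpositions; sign(π) = (−1)^149 = -1.
Via Zolotarev, sign(π_{77}) = (77|151) = -1.

-1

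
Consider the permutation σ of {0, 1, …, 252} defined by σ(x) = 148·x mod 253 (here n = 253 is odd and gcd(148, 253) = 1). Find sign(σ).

-1

Trace 102: π^k(102) = [102, 169, 218, 133, 203, 190, 37] for k=0..6.
6 cycles of lengths [110, 110, 22, 5, 5, 1].
With 6 cycles on 253 points, sign = (−1)^{253−6} = -1.
Via Zolotarev, sign(π_{148}) = (148|253) = -1.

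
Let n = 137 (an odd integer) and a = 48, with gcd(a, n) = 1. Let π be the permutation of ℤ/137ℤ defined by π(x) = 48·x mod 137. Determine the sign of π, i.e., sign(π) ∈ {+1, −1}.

Trace 110: π^k(110) = [110, 74, 127, 68, 113, 81, 52] for k=0..6.
2 cycles of lengths [136, 1].
sign(π) = (−1)^{n − #cycles} = (−1)^{137−2} = (−1)^135 = -1.
The Jacobi symbol (48|137) = -1 (Zolotarev) agrees.

-1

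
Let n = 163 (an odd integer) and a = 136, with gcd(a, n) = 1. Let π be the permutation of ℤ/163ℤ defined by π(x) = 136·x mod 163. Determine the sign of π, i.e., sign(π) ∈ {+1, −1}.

Trace 64: π^k(64) = [64, 65, 38, 115, 155, 53, 36] for k=0..6.
Decompose π into cycles: lengths [27, 27, 27, 27, 27, 27, 1] (7 cycles, including the fixed point 0).
With 7 cycles on 163 points, sign = (−1)^{163−7} = +1.
(136|163)_J = +1 (Zolotarev's lemma cross-check).

+1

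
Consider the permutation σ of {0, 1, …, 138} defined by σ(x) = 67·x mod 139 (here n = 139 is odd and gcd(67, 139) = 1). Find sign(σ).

Trace 65: π^k(65) = [65, 46, 24, 79, 11, 42, 34] for k=0..6.
Cycle lengths of π_67 on ℤ/139ℤ: [69, 69, 1]; 3 cycles in total.
Σ(ℓ_i−1) = 139−3 = 136; sign = (−1)^136 = +1.

+1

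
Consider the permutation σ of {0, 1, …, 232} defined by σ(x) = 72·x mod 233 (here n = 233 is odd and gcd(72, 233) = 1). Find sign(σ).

Orbit of 50 under x↦72x: [50, 105, 104, 32, 207, 225, 123]… (length divides ord_233(72)).
The orbit structure of x ↦ 72x mod 233: 3 orbits of sizes [116, 116, 1].
n − c = 233 − 3 = 230; sign = (−1)^230 = +1.

+1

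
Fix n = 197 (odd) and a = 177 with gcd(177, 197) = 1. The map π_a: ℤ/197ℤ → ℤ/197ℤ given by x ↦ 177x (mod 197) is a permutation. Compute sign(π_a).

Orbit of 104 under x↦177x: [104, 87, 33, 128, 1, 177, 6]… (length divides ord_197(177)).
Cycle lengths of π_177 on ℤ/197ℤ: [28, 28, 28, 28, 28, 28, 28, 1]; 8 cycles in total.
Σ(ℓ_i−1) = 197−8 = 189; sign = (−1)^189 = -1.
Zolotarev: (177|197) = -1, matching the cycle-count sign.

-1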